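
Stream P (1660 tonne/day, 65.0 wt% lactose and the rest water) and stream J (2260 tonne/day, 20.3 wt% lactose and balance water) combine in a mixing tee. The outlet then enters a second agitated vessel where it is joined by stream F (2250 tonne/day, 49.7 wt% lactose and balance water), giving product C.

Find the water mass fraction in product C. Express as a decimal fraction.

0.570

Overall, product flow = 6170 tonne/day.
water in = 1660×0.350 + 2260×0.797 + 2250×0.503 = 3514 tonne/day.
water fraction in C = 0.570.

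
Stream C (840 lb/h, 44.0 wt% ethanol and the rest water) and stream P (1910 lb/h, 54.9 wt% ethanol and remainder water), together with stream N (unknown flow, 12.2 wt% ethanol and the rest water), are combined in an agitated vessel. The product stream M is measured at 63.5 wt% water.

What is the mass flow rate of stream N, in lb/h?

Let N be the unknown flow. Total out = 2750 + N.
water balance: 1331.8 + 0.878·N = 0.635·(2750 + N)
(0.878 − 0.635)·N = 0.635×2750 − 1331.8 = 414.44
N = 414.44 / 0.243 = 1705.5 lb/h

1706 lb/h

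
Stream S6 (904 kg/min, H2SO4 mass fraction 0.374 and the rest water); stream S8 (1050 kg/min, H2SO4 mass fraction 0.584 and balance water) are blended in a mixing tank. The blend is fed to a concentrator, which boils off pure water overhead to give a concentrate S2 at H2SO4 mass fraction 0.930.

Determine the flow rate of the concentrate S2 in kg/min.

H2SO4 entering = 904×0.374 + 1050×0.584 = 951.3 kg/min.
All H2SO4 reports to S2, so S2 = 951.3/0.930 = 1022.9 kg/min.

1023 kg/min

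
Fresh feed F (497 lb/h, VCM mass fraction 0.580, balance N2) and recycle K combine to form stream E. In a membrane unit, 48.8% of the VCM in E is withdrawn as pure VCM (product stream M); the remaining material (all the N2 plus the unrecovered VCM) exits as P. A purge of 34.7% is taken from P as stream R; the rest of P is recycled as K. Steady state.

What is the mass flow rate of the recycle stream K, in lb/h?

N2 enters only via F and leaves only via the purge: 497×0.420 = 0.347×(N2 in P), and the membrane unit passes all N2, so N2 in E = N2 in P = 601.56 lb/h.
VCM in E: m_A = 497×0.580 + (1−0.347)·(1−0.488)·m_A, so m_A = 288.26/0.6657 = 433.04 lb/h.
P = (1−0.488)×433.04 + 601.56 = 823.27 lb/h.
Recycle K = (1−0.347)×823.27 = 537.6 lb/h.

537.6 lb/h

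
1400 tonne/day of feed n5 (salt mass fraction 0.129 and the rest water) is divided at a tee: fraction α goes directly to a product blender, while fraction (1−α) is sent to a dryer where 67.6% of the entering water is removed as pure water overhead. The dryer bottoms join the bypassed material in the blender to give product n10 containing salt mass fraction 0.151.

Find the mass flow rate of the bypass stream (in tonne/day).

1054 tonne/day

All 1400×0.129 = 180.6 tonne/day of salt reaches n10, so n10 = 180.6/0.151 = 1196 tonne/day and vapour = 203.97 tonne/day.
The evaporator receives (1−α)·1400 of feed at 0.871 water and removes 0.676 of that water:
0.676×0.871×(1−α)×1400 = 203.97
(1−α) = 203.97/824.31 = 0.2474;  α = 0.7526.
Bypass flow = 0.7526×1400 = 1053.6 tonne/day.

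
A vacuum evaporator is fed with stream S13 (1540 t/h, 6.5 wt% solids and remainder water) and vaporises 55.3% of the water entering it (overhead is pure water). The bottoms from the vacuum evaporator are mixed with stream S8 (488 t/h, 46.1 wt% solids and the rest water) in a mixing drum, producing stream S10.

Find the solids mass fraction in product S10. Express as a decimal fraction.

0.264

Vapour removed = 0.553×0.935×1540 = 796.26 t/h; concentrate = 743.74 t/h.
solids reaching the mixer = 100.1 (from concentrate) + 488×0.461 = 325.07 t/h.
Product flow = 743.74 + 488 = 1231.7 t/h; solids fraction = 0.264.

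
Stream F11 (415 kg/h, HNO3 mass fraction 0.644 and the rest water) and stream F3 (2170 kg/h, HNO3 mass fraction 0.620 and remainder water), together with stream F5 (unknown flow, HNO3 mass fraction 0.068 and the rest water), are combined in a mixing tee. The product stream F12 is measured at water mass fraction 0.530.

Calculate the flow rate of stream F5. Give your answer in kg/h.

989.3 kg/h

Let F5 be the unknown flow. Total out = 2585 + F5.
water balance: 972.34 + 0.932·F5 = 0.530·(2585 + F5)
(0.932 − 0.530)·F5 = 0.530×2585 − 972.34 = 397.71
F5 = 397.71 / 0.402 = 989.33 kg/h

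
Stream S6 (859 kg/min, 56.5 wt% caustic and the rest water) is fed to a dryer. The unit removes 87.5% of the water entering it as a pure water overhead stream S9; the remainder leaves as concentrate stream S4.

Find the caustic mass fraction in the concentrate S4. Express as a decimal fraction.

caustic is not removed: 859×0.565 = 485.33 kg/min of caustic enters S4.
water entering = 859×0.435 = 373.67 kg/min; overhead removed = 0.875×373.67 = 326.96 kg/min.
Concentrate = 859 − 326.96 = 532.04 kg/min.
Mass fraction = 485.33/532.04 = 0.9122.

0.9122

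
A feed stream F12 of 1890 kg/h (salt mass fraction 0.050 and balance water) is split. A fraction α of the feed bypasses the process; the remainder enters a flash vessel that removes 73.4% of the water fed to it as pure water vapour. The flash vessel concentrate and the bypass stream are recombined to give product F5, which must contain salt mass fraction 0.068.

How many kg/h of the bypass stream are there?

1173 kg/h

All 1890×0.050 = 94.5 kg/h of salt reaches F5, so F5 = 94.5/0.068 = 1389.7 kg/h and vapour = 500.29 kg/h.
The evaporator receives (1−α)·1890 of feed at 0.950 water and removes 0.734 of that water:
0.734×0.950×(1−α)×1890 = 500.29
(1−α) = 500.29/1317.9 = 0.3796;  α = 0.6204.
Bypass flow = 0.6204×1890 = 1172.5 kg/h.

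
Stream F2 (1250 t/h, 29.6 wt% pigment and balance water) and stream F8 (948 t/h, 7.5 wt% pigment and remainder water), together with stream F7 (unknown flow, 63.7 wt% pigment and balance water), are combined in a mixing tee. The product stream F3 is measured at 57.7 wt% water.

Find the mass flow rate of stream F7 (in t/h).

2283 t/h

Let F7 be the unknown flow. Total out = 2198 + F7.
water balance: 1756.9 + 0.363·F7 = 0.577·(2198 + F7)
(0.363 − 0.577)·F7 = 0.577×2198 − 1756.9 = -488.65
F7 = -488.65 / -0.214 = 2283.4 t/h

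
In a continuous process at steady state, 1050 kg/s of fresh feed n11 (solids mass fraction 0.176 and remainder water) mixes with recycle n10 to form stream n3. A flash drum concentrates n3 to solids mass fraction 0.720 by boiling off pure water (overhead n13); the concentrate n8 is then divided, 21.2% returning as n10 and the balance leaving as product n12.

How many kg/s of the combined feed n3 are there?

1119 kg/s

Overall solids balance (none leaves overhead): solids in fresh feed = solids in product, i.e. 1050×0.176 = (1−0.212)·n8·0.720.
n8 = 184.8/(0.720×0.788) = 325.72 kg/s.
Recycle n10 = 0.212×325.72 = 69.052 kg/s.
Combined feed n3 = 1050 + 69.052 = 1119.1 kg/s.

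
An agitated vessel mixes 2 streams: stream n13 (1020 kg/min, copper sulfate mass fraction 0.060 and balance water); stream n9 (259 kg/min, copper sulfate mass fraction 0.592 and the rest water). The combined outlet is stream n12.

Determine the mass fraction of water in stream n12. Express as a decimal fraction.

0.832

Total flow out = 1020 + 259 = 1279 kg/min.
water in = 1020×0.940 + 259×0.408 = 1064.5 kg/min.
water mass fraction in n12 = 1064.5/1279 = 0.832.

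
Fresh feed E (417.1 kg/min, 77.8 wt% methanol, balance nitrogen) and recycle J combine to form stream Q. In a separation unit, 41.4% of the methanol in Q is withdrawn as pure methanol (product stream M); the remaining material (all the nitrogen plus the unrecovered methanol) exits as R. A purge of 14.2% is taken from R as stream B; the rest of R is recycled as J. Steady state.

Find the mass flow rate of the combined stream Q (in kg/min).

nitrogen enters only via E and leaves only via the purge: 417.1×0.222 = 0.142×(nitrogen in R), and the separation unit passes all nitrogen, so nitrogen in Q = nitrogen in R = 652.09 kg/min.
methanol in Q: m_A = 417.1×0.778 + (1−0.142)·(1−0.414)·m_A, so m_A = 324.5/0.4972 = 652.65 kg/min.
Q = 652.65 + 652.09 = 1304.7 kg/min.

1305 kg/min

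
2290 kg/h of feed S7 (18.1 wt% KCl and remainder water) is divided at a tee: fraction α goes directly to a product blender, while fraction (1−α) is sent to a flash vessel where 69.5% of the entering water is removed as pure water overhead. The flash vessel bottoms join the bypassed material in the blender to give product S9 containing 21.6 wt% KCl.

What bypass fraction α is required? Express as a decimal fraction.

All 2290×0.181 = 414.49 kg/h of KCl reaches S9, so S9 = 414.49/0.216 = 1918.9 kg/h and vapour = 371.06 kg/h.
The evaporator receives (1−α)·2290 of feed at 0.819 water and removes 0.695 of that water:
0.695×0.819×(1−α)×2290 = 371.06
(1−α) = 371.06/1303.5 = 0.2847;  α = 0.7153.

0.715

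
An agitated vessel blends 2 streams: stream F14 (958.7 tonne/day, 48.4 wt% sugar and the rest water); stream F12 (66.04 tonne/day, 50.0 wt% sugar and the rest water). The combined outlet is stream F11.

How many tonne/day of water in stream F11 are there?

527.7 tonne/day

water out = water in = 958.7×0.516 + 66.04×0.500 = 527.71 tonne/day.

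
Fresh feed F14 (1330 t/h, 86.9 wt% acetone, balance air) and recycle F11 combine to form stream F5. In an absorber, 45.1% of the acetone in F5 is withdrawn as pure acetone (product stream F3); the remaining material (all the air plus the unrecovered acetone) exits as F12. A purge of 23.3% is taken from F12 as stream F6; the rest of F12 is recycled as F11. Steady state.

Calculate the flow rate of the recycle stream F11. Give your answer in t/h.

1414 t/h

air enters only via F14 and leaves only via the purge: 1330×0.131 = 0.233×(air in F12), and the absorber passes all air, so air in F5 = air in F12 = 747.77 t/h.
acetone in F5: m_A = 1330×0.869 + (1−0.233)·(1−0.451)·m_A, so m_A = 1155.8/0.5789 = 1996.4 t/h.
F12 = (1−0.451)×1996.4 + 747.77 = 1843.8 t/h.
Recycle F11 = (1−0.233)×1843.8 = 1414.2 t/h.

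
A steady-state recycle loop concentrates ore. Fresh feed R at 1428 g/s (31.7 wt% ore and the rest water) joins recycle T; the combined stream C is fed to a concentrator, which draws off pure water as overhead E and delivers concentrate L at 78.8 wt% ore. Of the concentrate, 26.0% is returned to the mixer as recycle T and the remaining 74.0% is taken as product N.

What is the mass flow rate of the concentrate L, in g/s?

776.3 g/s

Overall ore balance (none leaves overhead): ore in fresh feed = ore in product, i.e. 1428×0.317 = (1−0.260)·L·0.788.
L = 452.68/(0.788×0.740) = 776.3 g/s.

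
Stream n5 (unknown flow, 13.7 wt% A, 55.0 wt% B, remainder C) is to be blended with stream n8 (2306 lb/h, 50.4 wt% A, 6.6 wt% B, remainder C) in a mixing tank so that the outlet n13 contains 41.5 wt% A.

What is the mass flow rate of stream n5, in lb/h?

Let n5 be the unknown flow. Total out = 2306 + n5.
A balance: 1162.2 + 0.137·n5 = 0.415·(2306 + n5)
(0.137 − 0.415)·n5 = 0.415×2306 − 1162.2 = -205.23
n5 = -205.23 / -0.278 = 738.25 lb/h

738.3 lb/h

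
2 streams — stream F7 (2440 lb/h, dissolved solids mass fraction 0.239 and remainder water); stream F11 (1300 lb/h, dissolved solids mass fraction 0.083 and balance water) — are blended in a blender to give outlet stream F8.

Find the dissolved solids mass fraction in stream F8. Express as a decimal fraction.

Total flow out = 2440 + 1300 = 3740 lb/h.
dissolved solids in = 2440×0.239 + 1300×0.083 = 691.06 lb/h.
dissolved solids mass fraction in F8 = 691.06/3740 = 0.185.

0.185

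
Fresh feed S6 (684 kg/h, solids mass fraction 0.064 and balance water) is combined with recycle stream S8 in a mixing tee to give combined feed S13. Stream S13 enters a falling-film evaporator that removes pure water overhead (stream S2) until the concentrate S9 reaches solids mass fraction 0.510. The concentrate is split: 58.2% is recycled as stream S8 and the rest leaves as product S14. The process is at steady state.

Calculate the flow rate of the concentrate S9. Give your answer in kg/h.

205.3 kg/h

Overall solids balance (none leaves overhead): solids in fresh feed = solids in product, i.e. 684×0.064 = (1−0.582)·S9·0.510.
S9 = 43.776/(0.510×0.418) = 205.35 kg/h.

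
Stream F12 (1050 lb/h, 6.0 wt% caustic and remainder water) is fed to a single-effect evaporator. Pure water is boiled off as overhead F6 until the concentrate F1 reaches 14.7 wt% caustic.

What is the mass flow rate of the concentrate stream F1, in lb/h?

caustic is conserved: 1050×0.060 = 63 lb/h all reports to the concentrate.
Concentrate = 63/(target fraction) = 428.57 lb/h.

428.6 lb/h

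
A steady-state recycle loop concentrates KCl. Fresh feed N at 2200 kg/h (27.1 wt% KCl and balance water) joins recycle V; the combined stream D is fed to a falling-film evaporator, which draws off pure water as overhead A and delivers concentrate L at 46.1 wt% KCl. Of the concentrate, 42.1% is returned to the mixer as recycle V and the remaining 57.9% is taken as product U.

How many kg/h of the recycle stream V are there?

Overall KCl balance (none leaves overhead): KCl in fresh feed = KCl in product, i.e. 2200×0.271 = (1−0.421)·L·0.461.
L = 596.2/(0.461×0.579) = 2233.6 kg/h.
Recycle V = 0.421×2233.6 = 940.36 kg/h.

940.4 kg/h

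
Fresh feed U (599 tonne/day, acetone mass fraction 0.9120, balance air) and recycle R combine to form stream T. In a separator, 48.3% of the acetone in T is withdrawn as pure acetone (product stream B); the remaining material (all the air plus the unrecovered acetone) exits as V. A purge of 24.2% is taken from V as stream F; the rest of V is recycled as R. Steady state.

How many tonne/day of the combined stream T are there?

1116 tonne/day

air enters only via U and leaves only via the purge: 599×0.088 = 0.242×(air in V), and the separator passes all air, so air in T = air in V = 217.82 tonne/day.
acetone in T: m_A = 599×0.912 + (1−0.242)·(1−0.483)·m_A, so m_A = 546.29/0.6081 = 898.33 tonne/day.
T = 898.33 + 217.82 = 1116.1 tonne/day.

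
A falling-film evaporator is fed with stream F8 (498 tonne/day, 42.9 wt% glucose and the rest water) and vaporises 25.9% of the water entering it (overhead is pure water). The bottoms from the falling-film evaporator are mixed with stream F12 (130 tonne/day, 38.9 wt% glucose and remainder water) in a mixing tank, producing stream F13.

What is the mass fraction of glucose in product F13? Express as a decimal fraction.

Vapour removed = 0.259×0.571×498 = 73.649 tonne/day; concentrate = 424.35 tonne/day.
glucose reaching the mixer = 213.64 (from concentrate) + 130×0.389 = 264.21 tonne/day.
Product flow = 424.35 + 130 = 554.35 tonne/day; glucose fraction = 0.4766.

0.4766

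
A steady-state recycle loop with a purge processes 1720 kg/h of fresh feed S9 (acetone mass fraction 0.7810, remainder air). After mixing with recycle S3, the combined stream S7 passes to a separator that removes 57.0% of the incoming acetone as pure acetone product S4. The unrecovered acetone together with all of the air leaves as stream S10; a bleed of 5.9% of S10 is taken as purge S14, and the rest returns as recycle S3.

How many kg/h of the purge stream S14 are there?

433.9 kg/h

air enters only via S9 and leaves only via the purge: 1720×0.219 = 0.059×(air in S10), and the separator passes all air, so air in S7 = air in S10 = 6384.4 kg/h.
acetone in S7: m_A = 1720×0.781 + (1−0.059)·(1−0.570)·m_A, so m_A = 1343.3/0.5954 = 2256.3 kg/h.
S10 = (1−0.570)×2256.3 + 6384.4 = 7354.6 kg/h.
Purge S14 = 0.059×7354.6 = 433.92 kg/h.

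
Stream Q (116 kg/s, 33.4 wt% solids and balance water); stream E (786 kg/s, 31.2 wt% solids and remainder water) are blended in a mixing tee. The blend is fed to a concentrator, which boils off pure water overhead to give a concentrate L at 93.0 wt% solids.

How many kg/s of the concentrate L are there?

solids entering = 116×0.334 + 786×0.312 = 283.98 kg/s.
All solids reports to L, so L = 283.98/0.930 = 305.35 kg/s.

305.4 kg/s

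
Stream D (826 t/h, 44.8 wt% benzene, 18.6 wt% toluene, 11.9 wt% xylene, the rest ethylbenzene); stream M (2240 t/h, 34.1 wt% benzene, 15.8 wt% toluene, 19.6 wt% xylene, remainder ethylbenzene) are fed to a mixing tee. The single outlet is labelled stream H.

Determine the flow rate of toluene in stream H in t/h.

toluene out = toluene in = 826×0.186 + 2240×0.158 = 507.56 t/h.

507.6 t/h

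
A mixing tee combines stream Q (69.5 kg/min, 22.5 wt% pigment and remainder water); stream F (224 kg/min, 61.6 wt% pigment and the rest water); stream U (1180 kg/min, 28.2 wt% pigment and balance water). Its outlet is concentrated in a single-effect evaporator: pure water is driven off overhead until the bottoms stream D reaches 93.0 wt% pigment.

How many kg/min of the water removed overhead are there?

950.5 kg/min

pigment entering = 69.5×0.225 + 224×0.616 + 1180×0.282 = 486.38 kg/min.
All pigment reports to D, so D = 486.38/0.930 = 522.99 kg/min.
Total feed = 1473.5 kg/min; overhead = 1473.5 − 522.99 = 950.51 kg/min.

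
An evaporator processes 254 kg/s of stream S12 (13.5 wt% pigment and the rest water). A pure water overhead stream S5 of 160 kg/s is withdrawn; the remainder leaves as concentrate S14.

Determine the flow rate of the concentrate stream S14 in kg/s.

94 kg/s

Concentrate = 254 − 160 = 94 kg/s.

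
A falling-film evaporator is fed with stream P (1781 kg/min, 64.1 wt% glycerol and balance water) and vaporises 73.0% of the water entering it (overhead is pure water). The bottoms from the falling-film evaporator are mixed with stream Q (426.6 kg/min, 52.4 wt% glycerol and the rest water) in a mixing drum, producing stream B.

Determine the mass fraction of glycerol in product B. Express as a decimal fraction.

0.784

Vapour removed = 0.730×0.359×1781 = 466.75 kg/min; concentrate = 1314.3 kg/min.
glycerol reaching the mixer = 1141.6 (from concentrate) + 426.6×0.524 = 1365.2 kg/min.
Product flow = 1314.3 + 426.6 = 1740.9 kg/min; glycerol fraction = 0.784.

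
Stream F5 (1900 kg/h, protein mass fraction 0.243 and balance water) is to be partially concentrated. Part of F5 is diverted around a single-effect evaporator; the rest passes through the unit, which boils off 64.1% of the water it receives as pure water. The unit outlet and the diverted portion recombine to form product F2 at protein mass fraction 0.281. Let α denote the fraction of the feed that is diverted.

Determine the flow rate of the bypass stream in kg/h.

All 1900×0.243 = 461.7 kg/h of protein reaches F2, so F2 = 461.7/0.281 = 1643.1 kg/h and vapour = 256.94 kg/h.
The evaporator receives (1−α)·1900 of feed at 0.757 water and removes 0.641 of that water:
0.641×0.757×(1−α)×1900 = 256.94
(1−α) = 256.94/921.95 = 0.2787;  α = 0.7213.
Bypass flow = 0.7213×1900 = 1370.5 kg/h.

1370 kg/h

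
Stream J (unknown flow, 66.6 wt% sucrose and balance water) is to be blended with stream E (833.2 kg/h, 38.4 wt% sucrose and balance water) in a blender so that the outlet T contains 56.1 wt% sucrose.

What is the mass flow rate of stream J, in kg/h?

Let J be the unknown flow. Total out = 833.2 + J.
sucrose balance: 319.95 + 0.666·J = 0.561·(833.2 + J)
(0.666 − 0.561)·J = 0.561×833.2 − 319.95 = 147.48
J = 147.48 / 0.105 = 1404.5 kg/h

1405 kg/h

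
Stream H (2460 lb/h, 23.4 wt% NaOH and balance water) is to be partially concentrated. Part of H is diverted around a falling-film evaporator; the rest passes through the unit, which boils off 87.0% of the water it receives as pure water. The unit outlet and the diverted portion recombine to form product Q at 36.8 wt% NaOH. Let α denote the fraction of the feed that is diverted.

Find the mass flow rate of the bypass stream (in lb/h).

1116 lb/h

All 2460×0.234 = 575.64 lb/h of NaOH reaches Q, so Q = 575.64/0.368 = 1564.2 lb/h and vapour = 895.76 lb/h.
The evaporator receives (1−α)·2460 of feed at 0.766 water and removes 0.870 of that water:
0.870×0.766×(1−α)×2460 = 895.76
(1−α) = 895.76/1639.4 = 0.5464;  α = 0.4536.
Bypass flow = 0.4536×2460 = 1115.9 lb/h.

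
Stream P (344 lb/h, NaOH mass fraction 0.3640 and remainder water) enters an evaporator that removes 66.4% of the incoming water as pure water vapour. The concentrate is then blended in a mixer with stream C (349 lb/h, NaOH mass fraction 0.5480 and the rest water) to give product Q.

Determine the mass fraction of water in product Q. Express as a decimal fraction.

Vapour removed = 0.664×0.636×344 = 145.27 lb/h; concentrate = 198.73 lb/h.
water reaching the mixer = 73.511 (from concentrate) + 349×0.452 = 231.26 lb/h.
Product flow = 198.73 + 349 = 547.73 lb/h; water fraction = 0.4222.

0.4222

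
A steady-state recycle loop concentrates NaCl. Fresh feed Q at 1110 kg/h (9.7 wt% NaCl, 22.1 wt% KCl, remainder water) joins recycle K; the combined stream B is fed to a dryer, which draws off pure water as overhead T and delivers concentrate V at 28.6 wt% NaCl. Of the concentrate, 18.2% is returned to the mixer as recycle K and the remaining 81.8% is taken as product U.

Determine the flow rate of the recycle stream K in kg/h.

Overall NaCl balance (none leaves overhead): NaCl in fresh feed = NaCl in product, i.e. 1110×0.097 = (1−0.182)·V·0.286.
V = 107.67/(0.286×0.818) = 460.23 kg/h.
Recycle K = 0.182×460.23 = 83.762 kg/h.

83.76 kg/h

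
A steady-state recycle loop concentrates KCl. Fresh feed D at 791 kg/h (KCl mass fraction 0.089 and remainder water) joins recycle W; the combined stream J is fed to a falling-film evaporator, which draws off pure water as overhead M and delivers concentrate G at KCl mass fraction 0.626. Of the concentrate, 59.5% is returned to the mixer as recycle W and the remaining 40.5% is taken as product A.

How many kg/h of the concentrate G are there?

277.7 kg/h

Overall KCl balance (none leaves overhead): KCl in fresh feed = KCl in product, i.e. 791×0.089 = (1−0.595)·G·0.626.
G = 70.399/(0.626×0.405) = 277.68 kg/h.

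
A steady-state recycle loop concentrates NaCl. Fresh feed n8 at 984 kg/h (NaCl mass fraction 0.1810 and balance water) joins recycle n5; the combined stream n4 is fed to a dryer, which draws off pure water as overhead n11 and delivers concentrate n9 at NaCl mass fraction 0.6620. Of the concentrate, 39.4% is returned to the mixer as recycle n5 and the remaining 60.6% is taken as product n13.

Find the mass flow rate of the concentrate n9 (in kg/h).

444 kg/h

Overall NaCl balance (none leaves overhead): NaCl in fresh feed = NaCl in product, i.e. 984×0.181 = (1−0.394)·n9·0.662.
n9 = 178.1/(0.662×0.606) = 443.96 kg/h.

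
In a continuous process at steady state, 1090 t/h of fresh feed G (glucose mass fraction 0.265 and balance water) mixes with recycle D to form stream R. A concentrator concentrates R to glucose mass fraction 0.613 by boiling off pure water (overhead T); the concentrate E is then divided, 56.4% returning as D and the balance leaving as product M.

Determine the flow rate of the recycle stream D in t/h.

609.5 t/h

Overall glucose balance (none leaves overhead): glucose in fresh feed = glucose in product, i.e. 1090×0.265 = (1−0.564)·E·0.613.
E = 288.85/(0.613×0.436) = 1080.8 t/h.
Recycle D = 0.564×1080.8 = 609.54 t/h.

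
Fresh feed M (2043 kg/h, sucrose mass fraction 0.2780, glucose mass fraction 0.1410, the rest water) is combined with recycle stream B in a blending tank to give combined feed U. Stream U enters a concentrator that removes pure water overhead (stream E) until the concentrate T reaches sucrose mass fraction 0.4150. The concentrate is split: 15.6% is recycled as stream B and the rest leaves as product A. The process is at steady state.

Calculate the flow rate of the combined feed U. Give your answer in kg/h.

Overall sucrose balance (none leaves overhead): sucrose in fresh feed = sucrose in product, i.e. 2043×0.278 = (1−0.156)·T·0.415.
T = 567.95/(0.415×0.844) = 1621.5 kg/h.
Recycle B = 0.156×1621.5 = 252.96 kg/h.
Combined feed U = 2043 + 252.96 = 2296 kg/h.

2296 kg/h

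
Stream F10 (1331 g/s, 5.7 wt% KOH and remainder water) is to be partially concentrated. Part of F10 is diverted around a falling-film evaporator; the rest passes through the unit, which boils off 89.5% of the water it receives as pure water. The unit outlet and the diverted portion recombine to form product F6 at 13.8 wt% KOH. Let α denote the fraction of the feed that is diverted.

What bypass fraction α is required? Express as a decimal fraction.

0.305

All 1331×0.057 = 75.867 g/s of KOH reaches F6, so F6 = 75.867/0.138 = 549.76 g/s and vapour = 781.24 g/s.
The evaporator receives (1−α)·1331 of feed at 0.943 water and removes 0.895 of that water:
0.895×0.943×(1−α)×1331 = 781.24
(1−α) = 781.24/1123.3 = 0.6955;  α = 0.3045.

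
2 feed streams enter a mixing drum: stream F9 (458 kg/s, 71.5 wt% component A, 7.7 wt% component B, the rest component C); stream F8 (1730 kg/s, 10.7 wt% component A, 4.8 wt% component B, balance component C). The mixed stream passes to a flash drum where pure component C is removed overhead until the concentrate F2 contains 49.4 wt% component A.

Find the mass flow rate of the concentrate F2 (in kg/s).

1038 kg/s

component A entering = 458×0.715 + 1730×0.107 = 512.58 kg/s.
All component A reports to F2, so F2 = 512.58/0.494 = 1037.6 kg/s.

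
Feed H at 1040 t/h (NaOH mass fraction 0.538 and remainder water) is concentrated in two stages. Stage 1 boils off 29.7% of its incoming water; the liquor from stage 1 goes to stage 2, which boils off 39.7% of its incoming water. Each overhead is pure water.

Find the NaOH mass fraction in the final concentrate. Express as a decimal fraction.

0.733

water in feed = 1040×0.462 = 480.48 t/h.
After stage 1: water left = (1−0.297)×480.48 = 337.78; stream total = 897.3 t/h.
After stage 2: water left = (1−0.397)×337.78 = 203.68; final concentrate = 763.2 t/h.
NaOH fraction = 559.52/763.2 = 0.733.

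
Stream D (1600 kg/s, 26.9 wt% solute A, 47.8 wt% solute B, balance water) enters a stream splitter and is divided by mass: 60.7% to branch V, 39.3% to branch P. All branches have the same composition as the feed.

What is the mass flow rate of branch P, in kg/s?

628.8 kg/s

Branch P flow = 0.393×1600 = 628.8 kg/s.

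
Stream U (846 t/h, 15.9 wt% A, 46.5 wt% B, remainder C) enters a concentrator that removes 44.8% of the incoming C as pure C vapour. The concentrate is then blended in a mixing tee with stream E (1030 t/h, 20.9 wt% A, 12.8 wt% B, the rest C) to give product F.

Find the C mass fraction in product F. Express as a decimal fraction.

0.495

Vapour removed = 0.448×0.376×846 = 142.51 t/h; concentrate = 703.49 t/h.
C reaching the mixer = 175.59 (from concentrate) + 1030×0.663 = 858.48 t/h.
Product flow = 703.49 + 1030 = 1733.5 t/h; C fraction = 0.495.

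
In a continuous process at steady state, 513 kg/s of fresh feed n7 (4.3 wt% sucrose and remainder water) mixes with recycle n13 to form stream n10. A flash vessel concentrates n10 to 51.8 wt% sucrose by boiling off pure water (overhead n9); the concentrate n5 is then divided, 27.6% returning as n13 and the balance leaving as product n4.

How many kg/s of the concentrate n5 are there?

58.82 kg/s

Overall sucrose balance (none leaves overhead): sucrose in fresh feed = sucrose in product, i.e. 513×0.043 = (1−0.276)·n5·0.518.
n5 = 22.059/(0.518×0.724) = 58.819 kg/s.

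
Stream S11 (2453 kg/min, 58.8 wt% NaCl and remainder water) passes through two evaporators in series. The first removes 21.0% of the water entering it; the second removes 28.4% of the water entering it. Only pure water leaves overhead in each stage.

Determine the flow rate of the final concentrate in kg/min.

water in feed = 2453×0.412 = 1010.6 kg/min.
After stage 1: water left = (1−0.210)×1010.6 = 798.4; stream total = 2240.8 kg/min.
After stage 2: water left = (1−0.284)×798.4 = 571.66; final concentrate = 2014 kg/min.

2014 kg/min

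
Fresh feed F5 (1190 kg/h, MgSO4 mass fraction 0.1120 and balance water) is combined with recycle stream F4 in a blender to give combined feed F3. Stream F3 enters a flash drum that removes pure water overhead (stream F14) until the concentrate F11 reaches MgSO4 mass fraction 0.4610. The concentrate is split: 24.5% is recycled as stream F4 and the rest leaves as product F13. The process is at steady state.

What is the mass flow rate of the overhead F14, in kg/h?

Overall MgSO4 balance (none leaves overhead): MgSO4 in fresh feed = MgSO4 in product, i.e. 1190×0.112 = (1−0.245)·F11·0.461.
F11 = 133.28/(0.461×0.755) = 382.93 kg/h.
Recycle F4 = 0.245×382.93 = 93.817 kg/h.
Combined feed F3 = 1190 + 93.817 = 1283.8 kg/h.
Overhead F14 = F3 − F11 = 1283.8 − 382.93 = 900.89 kg/h.

900.9 kg/h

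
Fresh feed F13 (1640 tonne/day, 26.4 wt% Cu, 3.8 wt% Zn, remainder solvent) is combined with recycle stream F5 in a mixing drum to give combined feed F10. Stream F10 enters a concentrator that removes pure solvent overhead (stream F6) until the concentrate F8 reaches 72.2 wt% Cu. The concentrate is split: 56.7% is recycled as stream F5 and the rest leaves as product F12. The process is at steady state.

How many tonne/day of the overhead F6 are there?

Overall Cu balance (none leaves overhead): Cu in fresh feed = Cu in product, i.e. 1640×0.264 = (1−0.567)·F8·0.722.
F8 = 432.96/(0.722×0.433) = 1384.9 tonne/day.
Recycle F5 = 0.567×1384.9 = 785.25 tonne/day.
Combined feed F10 = 1640 + 785.25 = 2425.2 tonne/day.
Overhead F6 = F10 − F8 = 2425.2 − 1384.9 = 1040.3 tonne/day.

1040 tonne/day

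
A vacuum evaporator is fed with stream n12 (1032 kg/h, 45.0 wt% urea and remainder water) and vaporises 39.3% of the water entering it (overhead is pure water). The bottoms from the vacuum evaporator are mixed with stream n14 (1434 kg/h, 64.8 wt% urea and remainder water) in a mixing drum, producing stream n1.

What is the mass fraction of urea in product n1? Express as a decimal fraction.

Vapour removed = 0.393×0.550×1032 = 223.07 kg/h; concentrate = 808.93 kg/h.
urea reaching the mixer = 464.4 (from concentrate) + 1434×0.648 = 1393.6 kg/h.
Product flow = 808.93 + 1434 = 2242.9 kg/h; urea fraction = 0.6213.

0.6213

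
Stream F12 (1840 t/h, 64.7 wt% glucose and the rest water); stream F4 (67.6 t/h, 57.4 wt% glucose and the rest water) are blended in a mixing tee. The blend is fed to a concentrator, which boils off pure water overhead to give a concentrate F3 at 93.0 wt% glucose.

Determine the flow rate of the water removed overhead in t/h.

glucose entering = 1840×0.647 + 67.6×0.574 = 1229.3 t/h.
All glucose reports to F3, so F3 = 1229.3/0.930 = 1321.8 t/h.
Total feed = 1907.6 t/h; overhead = 1907.6 − 1321.8 = 585.79 t/h.

585.8 t/h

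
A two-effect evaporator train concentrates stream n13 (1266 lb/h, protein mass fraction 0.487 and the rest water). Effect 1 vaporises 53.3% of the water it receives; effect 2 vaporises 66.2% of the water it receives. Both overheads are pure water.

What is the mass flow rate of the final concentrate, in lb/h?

water in feed = 1266×0.513 = 649.46 lb/h.
After stage 1: water left = (1−0.533)×649.46 = 303.3; stream total = 919.84 lb/h.
After stage 2: water left = (1−0.662)×303.3 = 102.51; final concentrate = 719.06 lb/h.

719.1 lb/h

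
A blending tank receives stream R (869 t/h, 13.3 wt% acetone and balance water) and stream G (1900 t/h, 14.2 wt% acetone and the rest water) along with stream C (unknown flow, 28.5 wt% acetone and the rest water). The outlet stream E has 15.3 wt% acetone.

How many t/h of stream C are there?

290 t/h

Let C be the unknown flow. Total out = 2769 + C.
acetone balance: 385.38 + 0.285·C = 0.153·(2769 + C)
(0.285 − 0.153)·C = 0.153×2769 − 385.38 = 38.28
C = 38.28 / 0.132 = 290 t/h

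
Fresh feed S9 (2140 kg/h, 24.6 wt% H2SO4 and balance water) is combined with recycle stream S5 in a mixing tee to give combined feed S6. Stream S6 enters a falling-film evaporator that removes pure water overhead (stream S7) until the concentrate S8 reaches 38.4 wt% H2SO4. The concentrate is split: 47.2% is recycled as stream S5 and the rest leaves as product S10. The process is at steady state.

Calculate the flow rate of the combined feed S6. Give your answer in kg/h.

Overall H2SO4 balance (none leaves overhead): H2SO4 in fresh feed = H2SO4 in product, i.e. 2140×0.246 = (1−0.472)·S8·0.384.
S8 = 526.44/(0.384×0.528) = 2596.5 kg/h.
Recycle S5 = 0.472×2596.5 = 1225.5 kg/h.
Combined feed S6 = 2140 + 1225.5 = 3365.5 kg/h.

3366 kg/h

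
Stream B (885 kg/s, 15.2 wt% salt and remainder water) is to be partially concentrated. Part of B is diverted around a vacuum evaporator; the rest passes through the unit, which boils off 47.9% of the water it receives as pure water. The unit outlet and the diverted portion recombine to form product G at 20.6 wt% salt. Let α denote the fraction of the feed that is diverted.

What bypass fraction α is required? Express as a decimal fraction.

0.355

All 885×0.152 = 134.52 kg/s of salt reaches G, so G = 134.52/0.206 = 653.01 kg/s and vapour = 231.99 kg/s.
The evaporator receives (1−α)·885 of feed at 0.848 water and removes 0.479 of that water:
0.479×0.848×(1−α)×885 = 231.99
(1−α) = 231.99/359.48 = 0.6453;  α = 0.3547.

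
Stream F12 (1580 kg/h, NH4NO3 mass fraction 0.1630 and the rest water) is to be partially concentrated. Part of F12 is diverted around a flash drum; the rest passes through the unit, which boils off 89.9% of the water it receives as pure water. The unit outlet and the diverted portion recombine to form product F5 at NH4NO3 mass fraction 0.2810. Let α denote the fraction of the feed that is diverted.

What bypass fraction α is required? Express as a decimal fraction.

0.442

All 1580×0.163 = 257.54 kg/h of NH4NO3 reaches F5, so F5 = 257.54/0.281 = 916.51 kg/h and vapour = 663.49 kg/h.
The evaporator receives (1−α)·1580 of feed at 0.837 water and removes 0.899 of that water:
0.899×0.837×(1−α)×1580 = 663.49
(1−α) = 663.49/1188.9 = 0.5581;  α = 0.4419.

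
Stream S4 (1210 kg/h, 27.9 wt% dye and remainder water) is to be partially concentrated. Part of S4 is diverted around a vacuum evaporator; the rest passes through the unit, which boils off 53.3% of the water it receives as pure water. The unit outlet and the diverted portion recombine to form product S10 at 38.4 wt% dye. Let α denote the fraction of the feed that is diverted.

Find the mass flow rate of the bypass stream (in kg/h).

349 kg/h

All 1210×0.279 = 337.59 kg/h of dye reaches S10, so S10 = 337.59/0.384 = 879.14 kg/h and vapour = 330.86 kg/h.
The evaporator receives (1−α)·1210 of feed at 0.721 water and removes 0.533 of that water:
0.533×0.721×(1−α)×1210 = 330.86
(1−α) = 330.86/464.99 = 0.7115;  α = 0.2885.
Bypass flow = 0.2885×1210 = 349.04 kg/h.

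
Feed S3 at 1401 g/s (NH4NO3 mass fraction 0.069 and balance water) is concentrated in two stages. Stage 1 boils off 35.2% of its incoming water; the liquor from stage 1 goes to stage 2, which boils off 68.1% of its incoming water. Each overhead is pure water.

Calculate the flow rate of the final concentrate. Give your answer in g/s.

water in feed = 1401×0.931 = 1304.3 g/s.
After stage 1: water left = (1−0.352)×1304.3 = 845.21; stream total = 941.88 g/s.
After stage 2: water left = (1−0.681)×845.21 = 269.62; final concentrate = 366.29 g/s.

366.3 g/s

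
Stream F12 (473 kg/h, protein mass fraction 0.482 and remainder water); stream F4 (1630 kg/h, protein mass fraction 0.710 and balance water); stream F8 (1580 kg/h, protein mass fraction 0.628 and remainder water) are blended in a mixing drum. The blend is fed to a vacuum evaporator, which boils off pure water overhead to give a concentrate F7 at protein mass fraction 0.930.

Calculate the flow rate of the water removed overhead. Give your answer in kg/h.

1127 kg/h

protein entering = 473×0.482 + 1630×0.710 + 1580×0.628 = 2377.5 kg/h.
All protein reports to F7, so F7 = 2377.5/0.930 = 2556.5 kg/h.
Total feed = 3683 kg/h; overhead = 3683 − 2556.5 = 1126.5 kg/h.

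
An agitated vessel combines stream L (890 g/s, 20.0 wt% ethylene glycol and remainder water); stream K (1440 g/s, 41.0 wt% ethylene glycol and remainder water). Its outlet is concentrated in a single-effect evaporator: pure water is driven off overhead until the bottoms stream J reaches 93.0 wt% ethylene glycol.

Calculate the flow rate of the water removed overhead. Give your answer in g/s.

1504 g/s

ethylene glycol entering = 890×0.200 + 1440×0.410 = 768.4 g/s.
All ethylene glycol reports to J, so J = 768.4/0.930 = 826.24 g/s.
Total feed = 2330 g/s; overhead = 2330 − 826.24 = 1503.8 g/s.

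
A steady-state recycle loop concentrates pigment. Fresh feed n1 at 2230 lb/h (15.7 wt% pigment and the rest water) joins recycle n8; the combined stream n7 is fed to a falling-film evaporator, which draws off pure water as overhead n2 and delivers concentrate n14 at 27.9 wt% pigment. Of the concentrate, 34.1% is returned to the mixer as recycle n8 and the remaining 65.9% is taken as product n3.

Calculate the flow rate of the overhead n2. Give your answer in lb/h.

Overall pigment balance (none leaves overhead): pigment in fresh feed = pigment in product, i.e. 2230×0.157 = (1−0.341)·n14·0.279.
n14 = 350.11/(0.279×0.659) = 1904.2 lb/h.
Recycle n8 = 0.341×1904.2 = 649.34 lb/h.
Combined feed n7 = 2230 + 649.34 = 2879.3 lb/h.
Overhead n2 = n7 − n14 = 2879.3 − 1904.2 = 975.13 lb/h.

975.1 lb/h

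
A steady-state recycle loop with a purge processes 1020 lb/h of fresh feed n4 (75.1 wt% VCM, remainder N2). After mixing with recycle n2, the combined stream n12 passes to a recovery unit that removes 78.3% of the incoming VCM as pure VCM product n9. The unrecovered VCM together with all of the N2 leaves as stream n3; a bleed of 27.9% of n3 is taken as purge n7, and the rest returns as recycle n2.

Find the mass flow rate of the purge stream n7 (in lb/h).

309 lb/h

N2 enters only via n4 and leaves only via the purge: 1020×0.249 = 0.279×(N2 in n3), and the recovery unit passes all N2, so N2 in n12 = N2 in n3 = 910.32 lb/h.
VCM in n12: m_A = 1020×0.751 + (1−0.279)·(1−0.783)·m_A, so m_A = 766.02/0.8435 = 908.1 lb/h.
n3 = (1−0.783)×908.1 + 910.32 = 1107.4 lb/h.
Purge n7 = 0.279×1107.4 = 308.96 lb/h.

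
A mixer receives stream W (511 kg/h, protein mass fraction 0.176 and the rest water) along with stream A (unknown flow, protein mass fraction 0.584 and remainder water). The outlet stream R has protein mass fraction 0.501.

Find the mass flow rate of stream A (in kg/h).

Let A be the unknown flow. Total out = 511 + A.
protein balance: 89.936 + 0.584·A = 0.501·(511 + A)
(0.584 − 0.501)·A = 0.501×511 − 89.936 = 166.08
A = 166.08 / 0.083 = 2000.9 kg/h

2001 kg/h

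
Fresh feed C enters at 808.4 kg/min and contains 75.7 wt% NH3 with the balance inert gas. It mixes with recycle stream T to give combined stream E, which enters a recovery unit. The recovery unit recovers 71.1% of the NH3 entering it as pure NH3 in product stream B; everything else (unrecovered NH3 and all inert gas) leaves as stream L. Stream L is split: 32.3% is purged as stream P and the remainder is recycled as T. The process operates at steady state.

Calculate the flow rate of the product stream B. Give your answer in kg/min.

NH3 in E: m_A = 808.4×0.757 + (1−0.323)·(1−0.711)·m_A, so m_A = 611.96/0.8043 = 760.81 kg/min.
Product B = 0.711×760.81 = 540.94 kg/min.

540.9 kg/min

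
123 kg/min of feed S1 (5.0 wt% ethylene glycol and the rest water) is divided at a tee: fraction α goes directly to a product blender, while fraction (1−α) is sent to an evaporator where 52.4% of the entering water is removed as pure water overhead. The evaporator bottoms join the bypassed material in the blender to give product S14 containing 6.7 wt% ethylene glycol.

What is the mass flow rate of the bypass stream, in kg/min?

60.31 kg/min

All 123×0.050 = 6.15 kg/min of ethylene glycol reaches S14, so S14 = 6.15/0.067 = 91.791 kg/min and vapour = 31.209 kg/min.
The evaporator receives (1−α)·123 of feed at 0.950 water and removes 0.524 of that water:
0.524×0.950×(1−α)×123 = 31.209
(1−α) = 31.209/61.229 = 0.5097;  α = 0.4903.
Bypass flow = 0.4903×123 = 60.306 kg/min.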